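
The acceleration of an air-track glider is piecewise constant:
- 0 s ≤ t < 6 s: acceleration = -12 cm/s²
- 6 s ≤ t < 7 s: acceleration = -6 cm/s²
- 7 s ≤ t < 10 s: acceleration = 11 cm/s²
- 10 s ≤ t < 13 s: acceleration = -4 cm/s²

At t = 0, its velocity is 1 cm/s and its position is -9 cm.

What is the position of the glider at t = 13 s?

On each constant-a segment, Δv = aΔt and Δx = v₀Δt + ½aΔt²; chain segment to segment.
0–6 s: v starts 1 cm/s; Δx = 1·6 + ½·-12·6² = -210 cm; v ends -71 cm/s.
6–7 s: v starts -71 cm/s; Δx = -71·1 + ½·-6·1² = -74 cm; v ends -77 cm/s.
7–10 s: v starts -77 cm/s; Δx = -77·3 + ½·11·3² = -181.5 cm; v ends -44 cm/s.
10–13 s: v starts -44 cm/s; Δx = -44·3 + ½·-4·3² = -150 cm; v ends -56 cm/s.
x(13) = -9 + Σ Δx = -624.5 cm.

-624.5 cm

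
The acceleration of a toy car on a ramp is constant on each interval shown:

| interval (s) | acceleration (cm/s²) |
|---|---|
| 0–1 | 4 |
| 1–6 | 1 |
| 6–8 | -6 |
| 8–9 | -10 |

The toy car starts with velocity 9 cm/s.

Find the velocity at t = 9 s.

Δv equals the area under the a-t graph; then v = v₀ + Δv.
0–1 s: 4 × 1 = 4 cm/s
1–6 s: 1 × 5 = 5 cm/s
6–8 s: -6 × 2 = -12 cm/s
8–9 s: -10 × 1 = -10 cm/s
Δv = -13 cm/s, so v(9) = 9 + (-13) = -4 cm/s.

-4 cm/s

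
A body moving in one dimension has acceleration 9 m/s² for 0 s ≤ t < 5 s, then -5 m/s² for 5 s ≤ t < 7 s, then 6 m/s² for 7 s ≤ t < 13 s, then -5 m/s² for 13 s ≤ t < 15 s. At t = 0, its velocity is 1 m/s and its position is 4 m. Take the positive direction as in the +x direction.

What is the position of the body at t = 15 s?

661.5 m

On each constant-a segment, Δv = aΔt and Δx = v₀Δt + ½aΔt²; chain segment to segment.
0–5 s: v starts 1 m/s; Δx = 1·5 + ½·9·5² = 117.5 m; v ends 46 m/s.
5–7 s: v starts 46 m/s; Δx = 46·2 + ½·-5·2² = 82 m; v ends 36 m/s.
7–13 s: v starts 36 m/s; Δx = 36·6 + ½·6·6² = 324 m; v ends 72 m/s.
13–15 s: v starts 72 m/s; Δx = 72·2 + ½·-5·2² = 134 m; v ends 62 m/s.
x(15) = 4 + Σ Δx = 661.5 m.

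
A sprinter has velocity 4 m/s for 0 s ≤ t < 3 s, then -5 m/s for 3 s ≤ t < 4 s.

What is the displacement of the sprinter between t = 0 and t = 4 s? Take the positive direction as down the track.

7 m

Displacement is the signed area under the v-t curve.
0–3 s: 4 × 3 = 12 m
3–4 s: -5 × 1 = -5 m
Net displacement = 7 m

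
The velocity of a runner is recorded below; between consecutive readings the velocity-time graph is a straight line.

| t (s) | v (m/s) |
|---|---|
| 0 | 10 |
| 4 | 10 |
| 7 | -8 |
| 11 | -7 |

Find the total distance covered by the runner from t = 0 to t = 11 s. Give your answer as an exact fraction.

Total distance travelled is ∫|v| dt — sum the magnitudes of each area piece.
0–4 s: |10| × 4 = 40 m
4–7 s: v = 0 at t = 17/3 s; triangle areas 25/3 + 16/3 = 41/3 m
7–11 s: |½(-8 + -7)(4)| = 30 m
Total distance = 251/3 m

251/3 m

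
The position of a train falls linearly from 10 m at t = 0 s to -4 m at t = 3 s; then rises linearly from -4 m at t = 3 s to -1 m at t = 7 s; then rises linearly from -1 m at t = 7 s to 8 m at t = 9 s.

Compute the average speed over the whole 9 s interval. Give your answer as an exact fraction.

26/9 m/s

Average speed = (total path length)/(elapsed time); on a piecewise-linear x-t graph the path length is Σ|Δx|.
0–3 s: |Δx| = |-4 − 10| = 14 m
3–7 s: |Δx| = |-1 − -4| = 3 m
7–9 s: |Δx| = |8 − -1| = 9 m
Total path = 26 m; average speed = 26/9 = 26/9 m/s.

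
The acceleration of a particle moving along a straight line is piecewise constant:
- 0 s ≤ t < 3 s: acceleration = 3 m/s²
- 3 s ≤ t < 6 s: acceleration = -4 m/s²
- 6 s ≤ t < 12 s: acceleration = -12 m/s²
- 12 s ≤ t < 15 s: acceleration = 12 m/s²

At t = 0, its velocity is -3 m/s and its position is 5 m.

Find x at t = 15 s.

-422.5 m

On each constant-a segment, Δv = aΔt and Δx = v₀Δt + ½aΔt²; chain segment to segment.
0–3 s: v starts -3 m/s; Δx = -3·3 + ½·3·3² = 4.5 m; v ends 6 m/s.
3–6 s: v starts 6 m/s; Δx = 6·3 + ½·-4·3² = 0 m; v ends -6 m/s.
6–12 s: v starts -6 m/s; Δx = -6·6 + ½·-12·6² = -252 m; v ends -78 m/s.
12–15 s: v starts -78 m/s; Δx = -78·3 + ½·12·3² = -180 m; v ends -42 m/s.
x(15) = 5 + Σ Δx = -422.5 m.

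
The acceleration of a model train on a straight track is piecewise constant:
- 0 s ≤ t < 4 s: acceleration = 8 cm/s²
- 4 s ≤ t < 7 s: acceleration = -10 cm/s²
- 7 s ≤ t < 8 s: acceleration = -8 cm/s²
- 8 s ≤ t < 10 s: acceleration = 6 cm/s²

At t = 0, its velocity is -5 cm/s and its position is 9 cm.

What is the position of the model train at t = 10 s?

On each constant-a segment, Δv = aΔt and Δx = v₀Δt + ½aΔt²; chain segment to segment.
0–4 s: v starts -5 cm/s; Δx = -5·4 + ½·8·4² = 44 cm; v ends 27 cm/s.
4–7 s: v starts 27 cm/s; Δx = 27·3 + ½·-10·3² = 36 cm; v ends -3 cm/s.
7–8 s: v starts -3 cm/s; Δx = -3·1 + ½·-8·1² = -7 cm; v ends -11 cm/s.
8–10 s: v starts -11 cm/s; Δx = -11·2 + ½·6·2² = -10 cm; v ends 1 cm/s.
x(10) = 9 + Σ Δx = 72 cm.

72 cm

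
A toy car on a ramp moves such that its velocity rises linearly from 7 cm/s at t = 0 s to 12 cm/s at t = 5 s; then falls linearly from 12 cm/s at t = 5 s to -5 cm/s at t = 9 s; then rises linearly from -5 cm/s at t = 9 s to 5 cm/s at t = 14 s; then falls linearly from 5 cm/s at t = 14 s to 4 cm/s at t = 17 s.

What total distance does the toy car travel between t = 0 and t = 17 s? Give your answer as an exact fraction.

Distance (not displacement) is the total path length: add the absolute areas under v-t.
0–5 s: |½(7 + 12)(5)| = 47.5 cm
5–9 s: v = 0 at t = 133/17 s; triangle areas 288/17 + 50/17 = 338/17 cm
9–14 s: v = 0 at t = 11.5 s; triangle areas 6.25 + 6.25 = 12.5 cm
14–17 s: |½(5 + 4)(3)| = 13.5 cm
Total distance = 3175/34 cm

3175/34 cm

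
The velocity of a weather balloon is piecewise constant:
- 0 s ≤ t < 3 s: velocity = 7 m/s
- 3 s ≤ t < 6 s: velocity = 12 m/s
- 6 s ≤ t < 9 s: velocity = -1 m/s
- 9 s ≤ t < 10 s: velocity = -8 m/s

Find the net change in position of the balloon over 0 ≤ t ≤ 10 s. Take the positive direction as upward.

46 m

Displacement is the signed area under the v-t curve.
0–3 s: 7 × 3 = 21 m
3–6 s: 12 × 3 = 36 m
6–9 s: -1 × 3 = -3 m
9–10 s: -8 × 1 = -8 m
Net displacement = 46 m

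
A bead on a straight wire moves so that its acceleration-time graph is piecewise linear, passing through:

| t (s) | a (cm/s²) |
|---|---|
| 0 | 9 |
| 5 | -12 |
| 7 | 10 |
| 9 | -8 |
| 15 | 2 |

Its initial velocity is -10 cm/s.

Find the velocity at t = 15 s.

-35.5 cm/s

Δv equals the area under the a-t graph; then v = v₀ + Δv.
0–5 s: ½(9 + -12)(5) = -7.5 cm/s
5–7 s: ½(-12 + 10)(2) = -2 cm/s
7–9 s: ½(10 + -8)(2) = 2 cm/s
9–15 s: ½(-8 + 2)(6) = -18 cm/s
Δv = -25.5 cm/s, so v(15) = -10 + (-25.5) = -35.5 cm/s.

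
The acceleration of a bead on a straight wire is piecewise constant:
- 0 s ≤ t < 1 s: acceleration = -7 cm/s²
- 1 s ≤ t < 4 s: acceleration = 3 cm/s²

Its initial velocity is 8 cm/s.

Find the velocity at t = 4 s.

Δv equals the area under the a-t graph; then v = v₀ + Δv.
0–1 s: -7 × 1 = -7 cm/s
1–4 s: 3 × 3 = 9 cm/s
Δv = 2 cm/s, so v(4) = 8 + (2) = 10 cm/s.

10 cm/s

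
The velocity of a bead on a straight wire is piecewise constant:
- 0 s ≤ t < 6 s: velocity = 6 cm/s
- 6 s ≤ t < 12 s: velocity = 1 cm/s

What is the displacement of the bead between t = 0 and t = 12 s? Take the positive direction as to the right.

Net displacement equals the area under the velocity-time graph (areas below the axis count negative).
0–6 s: 6 × 6 = 36 cm
6–12 s: 1 × 6 = 6 cm
Net displacement = 42 cm

42 cm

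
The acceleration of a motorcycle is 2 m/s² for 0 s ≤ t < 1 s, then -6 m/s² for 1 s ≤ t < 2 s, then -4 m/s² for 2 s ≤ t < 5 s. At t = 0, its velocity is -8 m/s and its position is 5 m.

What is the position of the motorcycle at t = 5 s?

On each constant-a segment, Δv = aΔt and Δx = v₀Δt + ½aΔt²; chain segment to segment.
0–1 s: v starts -8 m/s; Δx = -8·1 + ½·2·1² = -7 m; v ends -6 m/s.
1–2 s: v starts -6 m/s; Δx = -6·1 + ½·-6·1² = -9 m; v ends -12 m/s.
2–5 s: v starts -12 m/s; Δx = -12·3 + ½·-4·3² = -54 m; v ends -24 m/s.
x(5) = 5 + Σ Δx = -65 m.

-65 m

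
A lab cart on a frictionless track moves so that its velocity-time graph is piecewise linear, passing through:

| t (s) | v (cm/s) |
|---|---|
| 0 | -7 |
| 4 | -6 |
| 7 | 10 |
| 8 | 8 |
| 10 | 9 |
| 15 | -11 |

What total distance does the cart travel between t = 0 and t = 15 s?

Distance (not displacement) is the total path length: add the absolute areas under v-t.
0–4 s: |½(-7 + -6)(4)| = 26 cm
4–7 s: v = 0 at t = 5.125 s; triangle areas 3.375 + 9.375 = 12.75 cm
7–8 s: |½(10 + 8)(1)| = 9 cm
8–10 s: |½(8 + 9)(2)| = 17 cm
10–15 s: v = 0 at t = 12.25 s; triangle areas 10.125 + 15.125 = 25.25 cm
Total distance = 90 cm

90 cm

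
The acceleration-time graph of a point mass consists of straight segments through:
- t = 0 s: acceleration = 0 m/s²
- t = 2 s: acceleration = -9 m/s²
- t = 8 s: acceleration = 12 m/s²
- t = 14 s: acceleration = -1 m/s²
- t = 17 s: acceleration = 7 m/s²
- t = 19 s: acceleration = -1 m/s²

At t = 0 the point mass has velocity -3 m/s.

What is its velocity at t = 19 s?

Δv equals the area under the a-t graph; then v = v₀ + Δv.
0–2 s: ½(0 + -9)(2) = -9 m/s
2–8 s: ½(-9 + 12)(6) = 9 m/s
8–14 s: ½(12 + -1)(6) = 33 m/s
14–17 s: ½(-1 + 7)(3) = 9 m/s
17–19 s: ½(7 + -1)(2) = 6 m/s
Δv = 48 m/s, so v(19) = -3 + (48) = 45 m/s.

45 m/s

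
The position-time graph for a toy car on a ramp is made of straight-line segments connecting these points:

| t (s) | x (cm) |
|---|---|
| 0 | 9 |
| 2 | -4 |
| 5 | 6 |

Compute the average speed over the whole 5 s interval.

4.6 cm/s

Average speed = (total path length)/(elapsed time); on a piecewise-linear x-t graph the path length is Σ|Δx|.
0–2 s: |Δx| = |-4 − 9| = 13 cm
2–5 s: |Δx| = |6 − -4| = 10 cm
Total path = 23 cm; average speed = 23/5 = 4.6 cm/s.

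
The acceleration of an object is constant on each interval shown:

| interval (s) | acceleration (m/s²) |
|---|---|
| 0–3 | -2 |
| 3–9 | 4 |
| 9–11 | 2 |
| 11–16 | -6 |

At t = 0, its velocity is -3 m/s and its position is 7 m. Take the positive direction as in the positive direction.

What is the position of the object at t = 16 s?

On each constant-a segment, Δv = aΔt and Δx = v₀Δt + ½aΔt²; chain segment to segment.
0–3 s: v starts -3 m/s; Δx = -3·3 + ½·-2·3² = -18 m; v ends -9 m/s.
3–9 s: v starts -9 m/s; Δx = -9·6 + ½·4·6² = 18 m; v ends 15 m/s.
9–11 s: v starts 15 m/s; Δx = 15·2 + ½·2·2² = 34 m; v ends 19 m/s.
11–16 s: v starts 19 m/s; Δx = 19·5 + ½·-6·5² = 20 m; v ends -11 m/s.
x(16) = 7 + Σ Δx = 61 m.

61 m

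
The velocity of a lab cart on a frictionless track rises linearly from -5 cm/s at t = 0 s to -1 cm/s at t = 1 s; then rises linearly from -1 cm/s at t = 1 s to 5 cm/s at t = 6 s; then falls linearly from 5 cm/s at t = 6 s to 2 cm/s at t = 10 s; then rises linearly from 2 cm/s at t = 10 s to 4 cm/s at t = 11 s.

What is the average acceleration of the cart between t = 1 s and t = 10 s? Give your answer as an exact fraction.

Average acceleration = Δv/Δt = (2 − -1)/(10 − 1) = 1/3 cm/s².

1/3 cm/s²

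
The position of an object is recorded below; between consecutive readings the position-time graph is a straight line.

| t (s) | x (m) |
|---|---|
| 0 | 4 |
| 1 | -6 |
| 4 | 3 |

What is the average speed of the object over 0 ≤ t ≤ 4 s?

4.75 m/s

Average speed = (total path length)/(elapsed time); on a piecewise-linear x-t graph the path length is Σ|Δx|.
0–1 s: |Δx| = |-6 − 4| = 10 m
1–4 s: |Δx| = |3 − -6| = 9 m
Total path = 19 m; average speed = 19/4 = 4.75 m/s.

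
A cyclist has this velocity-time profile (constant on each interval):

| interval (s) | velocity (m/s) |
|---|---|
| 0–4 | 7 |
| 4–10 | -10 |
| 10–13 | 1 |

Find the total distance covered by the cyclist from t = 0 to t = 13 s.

91 m

Distance (not displacement) is the total path length: add the absolute areas under v-t.
0–4 s: |7| × 4 = 28 m
4–10 s: |-10| × 6 = 60 m
10–13 s: |1| × 3 = 3 m
Total distance = 91 m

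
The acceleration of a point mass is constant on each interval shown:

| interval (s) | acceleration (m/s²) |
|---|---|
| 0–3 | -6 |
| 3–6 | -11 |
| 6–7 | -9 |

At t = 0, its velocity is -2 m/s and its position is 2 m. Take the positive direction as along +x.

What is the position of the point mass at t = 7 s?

-198 m

On each constant-a segment, Δv = aΔt and Δx = v₀Δt + ½aΔt²; chain segment to segment.
0–3 s: v starts -2 m/s; Δx = -2·3 + ½·-6·3² = -33 m; v ends -20 m/s.
3–6 s: v starts -20 m/s; Δx = -20·3 + ½·-11·3² = -109.5 m; v ends -53 m/s.
6–7 s: v starts -53 m/s; Δx = -53·1 + ½·-9·1² = -57.5 m; v ends -62 m/s.
x(7) = 2 + Σ Δx = -198 m.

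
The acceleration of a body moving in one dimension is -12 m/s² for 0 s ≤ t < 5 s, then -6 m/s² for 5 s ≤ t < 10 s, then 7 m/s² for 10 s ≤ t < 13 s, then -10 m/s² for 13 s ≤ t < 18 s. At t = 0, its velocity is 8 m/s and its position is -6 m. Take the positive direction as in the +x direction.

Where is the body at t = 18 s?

-1095.5 m

On each constant-a segment, Δv = aΔt and Δx = v₀Δt + ½aΔt²; chain segment to segment.
0–5 s: v starts 8 m/s; Δx = 8·5 + ½·-12·5² = -110 m; v ends -52 m/s.
5–10 s: v starts -52 m/s; Δx = -52·5 + ½·-6·5² = -335 m; v ends -82 m/s.
10–13 s: v starts -82 m/s; Δx = -82·3 + ½·7·3² = -214.5 m; v ends -61 m/s.
13–18 s: v starts -61 m/s; Δx = -61·5 + ½·-10·5² = -430 m; v ends -111 m/s.
x(18) = -6 + Σ Δx = -1095.5 m.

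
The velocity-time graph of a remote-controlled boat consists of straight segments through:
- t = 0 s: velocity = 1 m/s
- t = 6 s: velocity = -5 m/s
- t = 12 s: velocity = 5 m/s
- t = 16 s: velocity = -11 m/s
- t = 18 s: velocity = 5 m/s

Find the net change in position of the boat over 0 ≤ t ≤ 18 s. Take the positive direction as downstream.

Displacement is the signed area under the v-t curve.
0–6 s: ½(1 + -5)(6) = -12 m
6–12 s: ½(-5 + 5)(6) = 0 m
12–16 s: ½(5 + -11)(4) = -12 m
16–18 s: ½(-11 + 5)(2) = -6 m
Net displacement = -30 m

-30 m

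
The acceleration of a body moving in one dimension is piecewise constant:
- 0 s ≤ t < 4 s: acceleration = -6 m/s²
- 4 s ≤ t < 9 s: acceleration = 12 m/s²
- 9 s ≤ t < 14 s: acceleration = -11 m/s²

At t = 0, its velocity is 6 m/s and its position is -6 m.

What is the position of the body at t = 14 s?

On each constant-a segment, Δv = aΔt and Δx = v₀Δt + ½aΔt²; chain segment to segment.
0–4 s: v starts 6 m/s; Δx = 6·4 + ½·-6·4² = -24 m; v ends -18 m/s.
4–9 s: v starts -18 m/s; Δx = -18·5 + ½·12·5² = 60 m; v ends 42 m/s.
9–14 s: v starts 42 m/s; Δx = 42·5 + ½·-11·5² = 72.5 m; v ends -13 m/s.
x(14) = -6 + Σ Δx = 102.5 m.

102.5 m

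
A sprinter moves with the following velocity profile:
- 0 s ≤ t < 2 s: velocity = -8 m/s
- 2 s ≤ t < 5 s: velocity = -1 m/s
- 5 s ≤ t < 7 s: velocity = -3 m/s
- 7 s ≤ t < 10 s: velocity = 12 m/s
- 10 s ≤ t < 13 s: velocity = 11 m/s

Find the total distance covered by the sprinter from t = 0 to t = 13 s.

Total distance travelled is ∫|v| dt — sum the magnitudes of each area piece.
0–2 s: |-8| × 2 = 16 m
2–5 s: |-1| × 3 = 3 m
5–7 s: |-3| × 2 = 6 m
7–10 s: |12| × 3 = 36 m
10–13 s: |11| × 3 = 33 m
Total distance = 94 m

94 m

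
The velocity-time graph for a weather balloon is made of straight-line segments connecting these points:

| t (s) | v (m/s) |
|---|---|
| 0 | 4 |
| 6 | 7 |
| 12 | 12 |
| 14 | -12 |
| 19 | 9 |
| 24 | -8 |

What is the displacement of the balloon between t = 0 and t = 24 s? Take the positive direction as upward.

85 m

Net displacement equals the area under the velocity-time graph (areas below the axis count negative).
0–6 s: ½(4 + 7)(6) = 33 m
6–12 s: ½(7 + 12)(6) = 57 m
12–14 s: ½(12 + -12)(2) = 0 m
14–19 s: ½(-12 + 9)(5) = -7.5 m
19–24 s: ½(9 + -8)(5) = 2.5 m
Net displacement = 85 m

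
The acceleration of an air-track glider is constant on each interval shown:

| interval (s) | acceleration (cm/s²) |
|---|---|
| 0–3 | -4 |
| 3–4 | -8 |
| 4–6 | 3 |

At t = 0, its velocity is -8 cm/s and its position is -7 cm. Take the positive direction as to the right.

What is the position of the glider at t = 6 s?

On each constant-a segment, Δv = aΔt and Δx = v₀Δt + ½aΔt²; chain segment to segment.
0–3 s: v starts -8 cm/s; Δx = -8·3 + ½·-4·3² = -42 cm; v ends -20 cm/s.
3–4 s: v starts -20 cm/s; Δx = -20·1 + ½·-8·1² = -24 cm; v ends -28 cm/s.
4–6 s: v starts -28 cm/s; Δx = -28·2 + ½·3·2² = -50 cm; v ends -22 cm/s.
x(6) = -7 + Σ Δx = -123 cm.

-123 cm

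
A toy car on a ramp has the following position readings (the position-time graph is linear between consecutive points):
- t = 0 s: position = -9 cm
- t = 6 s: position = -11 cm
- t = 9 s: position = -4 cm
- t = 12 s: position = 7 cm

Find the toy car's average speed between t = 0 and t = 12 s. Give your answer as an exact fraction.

5/3 cm/s

Average speed = (total path length)/(elapsed time); on a piecewise-linear x-t graph the path length is Σ|Δx|.
0–6 s: |Δx| = |-11 − -9| = 2 cm
6–9 s: |Δx| = |-4 − -11| = 7 cm
9–12 s: |Δx| = |7 − -4| = 11 cm
Total path = 20 cm; average speed = 20/12 = 5/3 cm/s.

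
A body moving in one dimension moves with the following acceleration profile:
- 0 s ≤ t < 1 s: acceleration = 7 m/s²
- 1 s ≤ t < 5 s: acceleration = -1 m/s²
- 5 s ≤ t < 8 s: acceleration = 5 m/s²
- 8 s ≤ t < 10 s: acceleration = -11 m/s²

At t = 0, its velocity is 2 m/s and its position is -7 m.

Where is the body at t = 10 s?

On each constant-a segment, Δv = aΔt and Δx = v₀Δt + ½aΔt²; chain segment to segment.
0–1 s: v starts 2 m/s; Δx = 2·1 + ½·7·1² = 5.5 m; v ends 9 m/s.
1–5 s: v starts 9 m/s; Δx = 9·4 + ½·-1·4² = 28 m; v ends 5 m/s.
5–8 s: v starts 5 m/s; Δx = 5·3 + ½·5·3² = 37.5 m; v ends 20 m/s.
8–10 s: v starts 20 m/s; Δx = 20·2 + ½·-11·2² = 18 m; v ends -2 m/s.
x(10) = -7 + Σ Δx = 82 m.

82 m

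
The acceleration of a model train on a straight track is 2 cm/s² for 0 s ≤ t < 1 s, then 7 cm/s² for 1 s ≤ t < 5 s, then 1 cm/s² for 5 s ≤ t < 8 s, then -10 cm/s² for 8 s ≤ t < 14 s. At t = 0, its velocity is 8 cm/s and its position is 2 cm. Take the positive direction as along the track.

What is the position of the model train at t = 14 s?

On each constant-a segment, Δv = aΔt and Δx = v₀Δt + ½aΔt²; chain segment to segment.
0–1 s: v starts 8 cm/s; Δx = 8·1 + ½·2·1² = 9 cm; v ends 10 cm/s.
1–5 s: v starts 10 cm/s; Δx = 10·4 + ½·7·4² = 96 cm; v ends 38 cm/s.
5–8 s: v starts 38 cm/s; Δx = 38·3 + ½·1·3² = 118.5 cm; v ends 41 cm/s.
8–14 s: v starts 41 cm/s; Δx = 41·6 + ½·-10·6² = 66 cm; v ends -19 cm/s.
x(14) = 2 + Σ Δx = 291.5 cm.

291.5 cm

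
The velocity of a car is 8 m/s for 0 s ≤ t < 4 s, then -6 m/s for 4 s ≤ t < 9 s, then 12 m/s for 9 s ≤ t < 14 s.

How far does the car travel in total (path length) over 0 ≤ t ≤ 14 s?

122 m

Distance (not displacement) is the total path length: add the absolute areas under v-t.
0–4 s: |8| × 4 = 32 m
4–9 s: |-6| × 5 = 30 m
9–14 s: |12| × 5 = 60 m
Total distance = 122 m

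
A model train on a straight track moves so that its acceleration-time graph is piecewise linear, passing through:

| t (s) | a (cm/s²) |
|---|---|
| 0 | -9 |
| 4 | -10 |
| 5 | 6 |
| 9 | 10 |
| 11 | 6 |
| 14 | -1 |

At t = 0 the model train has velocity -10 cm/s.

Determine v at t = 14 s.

Δv equals the area under the a-t graph; then v = v₀ + Δv.
0–4 s: ½(-9 + -10)(4) = -38 cm/s
4–5 s: ½(-10 + 6)(1) = -2 cm/s
5–9 s: ½(6 + 10)(4) = 32 cm/s
9–11 s: ½(10 + 6)(2) = 16 cm/s
11–14 s: ½(6 + -1)(3) = 7.5 cm/s
Δv = 15.5 cm/s, so v(14) = -10 + (15.5) = 5.5 cm/s.

5.5 cm/s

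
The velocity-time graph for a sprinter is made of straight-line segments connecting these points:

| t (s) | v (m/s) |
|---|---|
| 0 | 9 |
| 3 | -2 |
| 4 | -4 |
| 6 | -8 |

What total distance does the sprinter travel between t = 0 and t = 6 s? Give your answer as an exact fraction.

Distance (not displacement) is the total path length: add the absolute areas under v-t.
0–3 s: v = 0 at t = 27/11 s; triangle areas 243/22 + 6/11 = 255/22 m
3–4 s: |½(-2 + -4)(1)| = 3 m
4–6 s: |½(-4 + -8)(2)| = 12 m
Total distance = 585/22 m

585/22 m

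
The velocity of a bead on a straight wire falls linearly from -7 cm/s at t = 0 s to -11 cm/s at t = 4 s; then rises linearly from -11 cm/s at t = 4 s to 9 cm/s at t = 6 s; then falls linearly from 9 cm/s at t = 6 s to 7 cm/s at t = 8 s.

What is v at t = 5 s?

On 4–6 s the graph is linear from -11 to 9 cm/s: v(5) = -11 + (9 − -11)·(5 − 4)/(6 − 4) = -1 cm/s.

-1 cm/s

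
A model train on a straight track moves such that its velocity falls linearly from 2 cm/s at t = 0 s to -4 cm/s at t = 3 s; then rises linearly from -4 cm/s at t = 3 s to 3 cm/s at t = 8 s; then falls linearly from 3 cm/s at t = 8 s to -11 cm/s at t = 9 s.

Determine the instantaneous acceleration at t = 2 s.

Acceleration is the slope of the v-t graph on 0–3 s: (-4 − 2)/(3 − 0) = -2 cm/s².

-2 cm/s²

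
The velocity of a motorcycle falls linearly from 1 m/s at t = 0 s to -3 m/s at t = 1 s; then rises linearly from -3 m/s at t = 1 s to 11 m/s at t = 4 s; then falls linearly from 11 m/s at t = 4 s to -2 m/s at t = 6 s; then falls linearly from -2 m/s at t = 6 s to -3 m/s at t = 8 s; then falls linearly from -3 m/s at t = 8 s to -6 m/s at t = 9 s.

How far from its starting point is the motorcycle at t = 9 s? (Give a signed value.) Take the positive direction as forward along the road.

Net displacement equals the area under the velocity-time graph (areas below the axis count negative).
0–1 s: ½(1 + -3)(1) = -1 m
1–4 s: ½(-3 + 11)(3) = 12 m
4–6 s: ½(11 + -2)(2) = 9 m
6–8 s: ½(-2 + -3)(2) = -5 m
8–9 s: ½(-3 + -6)(1) = -4.5 m
Net displacement = 10.5 m

10.5 m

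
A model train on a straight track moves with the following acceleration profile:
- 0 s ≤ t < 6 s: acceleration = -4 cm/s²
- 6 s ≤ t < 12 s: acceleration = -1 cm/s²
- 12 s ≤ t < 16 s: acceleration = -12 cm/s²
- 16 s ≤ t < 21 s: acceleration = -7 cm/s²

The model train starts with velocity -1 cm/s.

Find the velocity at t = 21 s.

Δv equals the area under the a-t graph; then v = v₀ + Δv.
0–6 s: -4 × 6 = -24 cm/s
6–12 s: -1 × 6 = -6 cm/s
12–16 s: -12 × 4 = -48 cm/s
16–21 s: -7 × 5 = -35 cm/s
Δv = -113 cm/s, so v(21) = -1 + (-113) = -114 cm/s.

-114 cm/s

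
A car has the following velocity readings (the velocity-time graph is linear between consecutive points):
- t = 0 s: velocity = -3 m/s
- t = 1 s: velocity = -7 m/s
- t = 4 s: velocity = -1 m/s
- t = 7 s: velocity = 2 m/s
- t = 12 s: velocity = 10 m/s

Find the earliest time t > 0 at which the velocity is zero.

v changes sign on 4–7 s (from -1 to 2); the graph is linear there, so v = 0 at t = 4 + (1)·(7 − 4)/(2 − -1) = 5 s.

t = 5 s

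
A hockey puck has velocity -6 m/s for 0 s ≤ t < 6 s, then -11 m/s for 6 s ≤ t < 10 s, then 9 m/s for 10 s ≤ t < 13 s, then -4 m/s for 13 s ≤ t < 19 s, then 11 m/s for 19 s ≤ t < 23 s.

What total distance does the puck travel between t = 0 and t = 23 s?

175 m

Total distance travelled is ∫|v| dt — sum the magnitudes of each area piece.
0–6 s: |-6| × 6 = 36 m
6–10 s: |-11| × 4 = 44 m
10–13 s: |9| × 3 = 27 m
13–19 s: |-4| × 6 = 24 m
19–23 s: |11| × 4 = 44 m
Total distance = 175 m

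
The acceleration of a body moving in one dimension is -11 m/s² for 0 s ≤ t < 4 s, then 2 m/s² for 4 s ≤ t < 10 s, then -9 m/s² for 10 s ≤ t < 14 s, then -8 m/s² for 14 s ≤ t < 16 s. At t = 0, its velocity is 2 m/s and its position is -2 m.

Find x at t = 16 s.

On each constant-a segment, Δv = aΔt and Δx = v₀Δt + ½aΔt²; chain segment to segment.
0–4 s: v starts 2 m/s; Δx = 2·4 + ½·-11·4² = -80 m; v ends -42 m/s.
4–10 s: v starts -42 m/s; Δx = -42·6 + ½·2·6² = -216 m; v ends -30 m/s.
10–14 s: v starts -30 m/s; Δx = -30·4 + ½·-9·4² = -192 m; v ends -66 m/s.
14–16 s: v starts -66 m/s; Δx = -66·2 + ½·-8·2² = -148 m; v ends -82 m/s.
x(16) = -2 + Σ Δx = -638 m.

-638 m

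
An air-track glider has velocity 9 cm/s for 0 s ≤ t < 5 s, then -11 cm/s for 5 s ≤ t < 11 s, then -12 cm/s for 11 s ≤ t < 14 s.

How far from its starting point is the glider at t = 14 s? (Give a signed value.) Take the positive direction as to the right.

Displacement is the signed area under the v-t curve.
0–5 s: 9 × 5 = 45 cm
5–11 s: -11 × 6 = -66 cm
11–14 s: -12 × 3 = -36 cm
Net displacement = -57 cm

-57 cm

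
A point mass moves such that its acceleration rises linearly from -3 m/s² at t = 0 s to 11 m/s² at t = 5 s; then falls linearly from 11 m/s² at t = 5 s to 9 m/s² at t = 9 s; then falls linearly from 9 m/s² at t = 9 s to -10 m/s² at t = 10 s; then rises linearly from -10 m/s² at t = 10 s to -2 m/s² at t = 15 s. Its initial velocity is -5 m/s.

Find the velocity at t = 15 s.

24.5 m/s

Δv equals the area under the a-t graph; then v = v₀ + Δv.
0–5 s: ½(-3 + 11)(5) = 20 m/s
5–9 s: ½(11 + 9)(4) = 40 m/s
9–10 s: ½(9 + -10)(1) = -0.5 m/s
10–15 s: ½(-10 + -2)(5) = -30 m/s
Δv = 29.5 m/s, so v(15) = -5 + (29.5) = 24.5 m/s.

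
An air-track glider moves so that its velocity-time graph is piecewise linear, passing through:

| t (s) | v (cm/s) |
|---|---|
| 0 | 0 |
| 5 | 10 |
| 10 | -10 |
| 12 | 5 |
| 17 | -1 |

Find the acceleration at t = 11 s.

7.5 cm/s²

Acceleration is the slope of the v-t graph on 10–12 s: (5 − -10)/(12 − 10) = 7.5 cm/s².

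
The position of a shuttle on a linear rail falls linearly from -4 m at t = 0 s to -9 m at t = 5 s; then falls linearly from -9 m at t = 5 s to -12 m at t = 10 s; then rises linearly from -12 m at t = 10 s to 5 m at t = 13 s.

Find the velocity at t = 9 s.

Velocity is the slope of the x-t graph on 5–10 s: (-12 − -9)/(10 − 5) = -0.6 m/s.

-0.6 m/s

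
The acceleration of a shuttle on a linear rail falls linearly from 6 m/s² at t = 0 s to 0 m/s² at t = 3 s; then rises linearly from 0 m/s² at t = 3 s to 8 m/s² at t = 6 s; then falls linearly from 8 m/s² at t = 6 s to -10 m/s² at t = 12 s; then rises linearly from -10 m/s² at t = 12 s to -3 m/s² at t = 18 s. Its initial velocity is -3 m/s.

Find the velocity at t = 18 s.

Δv equals the area under the a-t graph; then v = v₀ + Δv.
0–3 s: ½(6 + 0)(3) = 9 m/s
3–6 s: ½(0 + 8)(3) = 12 m/s
6–12 s: ½(8 + -10)(6) = -6 m/s
12–18 s: ½(-10 + -3)(6) = -39 m/s
Δv = -24 m/s, so v(18) = -3 + (-24) = -27 m/s.

-27 m/s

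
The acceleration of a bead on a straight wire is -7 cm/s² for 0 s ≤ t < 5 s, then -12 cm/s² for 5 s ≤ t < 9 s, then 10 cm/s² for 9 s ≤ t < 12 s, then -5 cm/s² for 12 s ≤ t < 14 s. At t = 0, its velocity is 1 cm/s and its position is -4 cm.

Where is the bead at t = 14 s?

On each constant-a segment, Δv = aΔt and Δx = v₀Δt + ½aΔt²; chain segment to segment.
0–5 s: v starts 1 cm/s; Δx = 1·5 + ½·-7·5² = -82.5 cm; v ends -34 cm/s.
5–9 s: v starts -34 cm/s; Δx = -34·4 + ½·-12·4² = -232 cm; v ends -82 cm/s.
9–12 s: v starts -82 cm/s; Δx = -82·3 + ½·10·3² = -201 cm; v ends -52 cm/s.
12–14 s: v starts -52 cm/s; Δx = -52·2 + ½·-5·2² = -114 cm; v ends -62 cm/s.
x(14) = -4 + Σ Δx = -633.5 cm.

-633.5 cm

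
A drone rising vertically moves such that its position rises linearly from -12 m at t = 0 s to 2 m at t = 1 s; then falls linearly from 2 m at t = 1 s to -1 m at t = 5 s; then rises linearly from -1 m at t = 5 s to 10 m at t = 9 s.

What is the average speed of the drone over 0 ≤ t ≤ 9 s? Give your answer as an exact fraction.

28/9 m/s

Average speed = (total path length)/(elapsed time); on a piecewise-linear x-t graph the path length is Σ|Δx|.
0–1 s: |Δx| = |2 − -12| = 14 m
1–5 s: |Δx| = |-1 − 2| = 3 m
5–9 s: |Δx| = |10 − -1| = 11 m
Total path = 28 m; average speed = 28/9 = 28/9 m/s.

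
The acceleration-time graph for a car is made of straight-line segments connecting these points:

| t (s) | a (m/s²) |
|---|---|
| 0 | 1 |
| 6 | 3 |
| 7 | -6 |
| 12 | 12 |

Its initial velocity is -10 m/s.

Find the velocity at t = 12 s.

15.5 m/s

Δv equals the area under the a-t graph; then v = v₀ + Δv.
0–6 s: ½(1 + 3)(6) = 12 m/s
6–7 s: ½(3 + -6)(1) = -1.5 m/s
7–12 s: ½(-6 + 12)(5) = 15 m/s
Δv = 25.5 m/s, so v(12) = -10 + (25.5) = 15.5 m/s.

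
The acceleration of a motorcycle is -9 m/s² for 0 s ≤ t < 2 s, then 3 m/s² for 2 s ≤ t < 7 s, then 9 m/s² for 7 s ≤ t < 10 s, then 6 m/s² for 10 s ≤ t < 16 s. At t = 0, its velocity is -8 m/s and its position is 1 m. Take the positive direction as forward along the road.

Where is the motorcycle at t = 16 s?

On each constant-a segment, Δv = aΔt and Δx = v₀Δt + ½aΔt²; chain segment to segment.
0–2 s: v starts -8 m/s; Δx = -8·2 + ½·-9·2² = -34 m; v ends -26 m/s.
2–7 s: v starts -26 m/s; Δx = -26·5 + ½·3·5² = -92.5 m; v ends -11 m/s.
7–10 s: v starts -11 m/s; Δx = -11·3 + ½·9·3² = 7.5 m; v ends 16 m/s.
10–16 s: v starts 16 m/s; Δx = 16·6 + ½·6·6² = 204 m; v ends 52 m/s.
x(16) = 1 + Σ Δx = 86 m.

86 m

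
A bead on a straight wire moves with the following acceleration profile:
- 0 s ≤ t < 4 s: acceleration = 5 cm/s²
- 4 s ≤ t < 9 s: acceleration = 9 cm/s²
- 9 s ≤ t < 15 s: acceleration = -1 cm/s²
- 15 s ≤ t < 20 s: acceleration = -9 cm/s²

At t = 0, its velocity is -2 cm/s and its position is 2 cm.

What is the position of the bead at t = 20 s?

769 cm

On each constant-a segment, Δv = aΔt and Δx = v₀Δt + ½aΔt²; chain segment to segment.
0–4 s: v starts -2 cm/s; Δx = -2·4 + ½·5·4² = 32 cm; v ends 18 cm/s.
4–9 s: v starts 18 cm/s; Δx = 18·5 + ½·9·5² = 202.5 cm; v ends 63 cm/s.
9–15 s: v starts 63 cm/s; Δx = 63·6 + ½·-1·6² = 360 cm; v ends 57 cm/s.
15–20 s: v starts 57 cm/s; Δx = 57·5 + ½·-9·5² = 172.5 cm; v ends 12 cm/s.
x(20) = 2 + Σ Δx = 769 cm.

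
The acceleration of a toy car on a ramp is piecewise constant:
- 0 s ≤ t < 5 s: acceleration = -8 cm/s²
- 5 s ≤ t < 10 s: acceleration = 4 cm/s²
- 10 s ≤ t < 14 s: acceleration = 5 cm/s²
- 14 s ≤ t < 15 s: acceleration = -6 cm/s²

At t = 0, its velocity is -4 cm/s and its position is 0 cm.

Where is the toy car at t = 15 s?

On each constant-a segment, Δv = aΔt and Δx = v₀Δt + ½aΔt²; chain segment to segment.
0–5 s: v starts -4 cm/s; Δx = -4·5 + ½·-8·5² = -120 cm; v ends -44 cm/s.
5–10 s: v starts -44 cm/s; Δx = -44·5 + ½·4·5² = -170 cm; v ends -24 cm/s.
10–14 s: v starts -24 cm/s; Δx = -24·4 + ½·5·4² = -56 cm; v ends -4 cm/s.
14–15 s: v starts -4 cm/s; Δx = -4·1 + ½·-6·1² = -7 cm; v ends -10 cm/s.
x(15) = 0 + Σ Δx = -353 cm.

-353 cm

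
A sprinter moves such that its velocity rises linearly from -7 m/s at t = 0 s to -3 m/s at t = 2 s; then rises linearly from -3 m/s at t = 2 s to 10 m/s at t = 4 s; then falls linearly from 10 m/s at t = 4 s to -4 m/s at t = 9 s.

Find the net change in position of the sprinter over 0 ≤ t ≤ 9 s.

12 m

Net displacement equals the area under the velocity-time graph (areas below the axis count negative).
0–2 s: ½(-7 + -3)(2) = -10 m
2–4 s: ½(-3 + 10)(2) = 7 m
4–9 s: ½(10 + -4)(5) = 15 m
Net displacement = 12 m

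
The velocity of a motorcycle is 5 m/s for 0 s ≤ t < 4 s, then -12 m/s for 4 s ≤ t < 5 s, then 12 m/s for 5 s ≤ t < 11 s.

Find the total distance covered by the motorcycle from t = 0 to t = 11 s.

Distance (not displacement) is the total path length: add the absolute areas under v-t.
0–4 s: |5| × 4 = 20 m
4–5 s: |-12| × 1 = 12 m
5–11 s: |12| × 6 = 72 m
Total distance = 104 m

104 m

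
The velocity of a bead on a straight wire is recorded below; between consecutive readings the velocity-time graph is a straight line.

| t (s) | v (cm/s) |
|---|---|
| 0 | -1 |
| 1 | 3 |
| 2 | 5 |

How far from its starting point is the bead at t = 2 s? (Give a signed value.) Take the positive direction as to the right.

5 cm

Net displacement equals the area under the velocity-time graph (areas below the axis count negative).
0–1 s: ½(-1 + 3)(1) = 1 cm
1–2 s: ½(3 + 5)(1) = 4 cm
Net displacement = 5 cm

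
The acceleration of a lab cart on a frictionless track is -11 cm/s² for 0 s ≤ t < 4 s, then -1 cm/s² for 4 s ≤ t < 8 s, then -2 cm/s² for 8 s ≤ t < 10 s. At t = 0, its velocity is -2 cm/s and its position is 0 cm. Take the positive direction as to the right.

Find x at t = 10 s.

On each constant-a segment, Δv = aΔt and Δx = v₀Δt + ½aΔt²; chain segment to segment.
0–4 s: v starts -2 cm/s; Δx = -2·4 + ½·-11·4² = -96 cm; v ends -46 cm/s.
4–8 s: v starts -46 cm/s; Δx = -46·4 + ½·-1·4² = -192 cm; v ends -50 cm/s.
8–10 s: v starts -50 cm/s; Δx = -50·2 + ½·-2·2² = -104 cm; v ends -54 cm/s.
x(10) = 0 + Σ Δx = -392 cm.

-392 cm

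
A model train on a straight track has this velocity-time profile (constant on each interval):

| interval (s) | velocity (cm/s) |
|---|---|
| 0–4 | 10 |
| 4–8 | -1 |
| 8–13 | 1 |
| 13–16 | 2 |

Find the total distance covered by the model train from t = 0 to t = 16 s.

Total distance travelled is ∫|v| dt — sum the magnitudes of each area piece.
0–4 s: |10| × 4 = 40 cm
4–8 s: |-1| × 4 = 4 cm
8–13 s: |1| × 5 = 5 cm
13–16 s: |2| × 3 = 6 cm
Total distance = 55 cm

55 cm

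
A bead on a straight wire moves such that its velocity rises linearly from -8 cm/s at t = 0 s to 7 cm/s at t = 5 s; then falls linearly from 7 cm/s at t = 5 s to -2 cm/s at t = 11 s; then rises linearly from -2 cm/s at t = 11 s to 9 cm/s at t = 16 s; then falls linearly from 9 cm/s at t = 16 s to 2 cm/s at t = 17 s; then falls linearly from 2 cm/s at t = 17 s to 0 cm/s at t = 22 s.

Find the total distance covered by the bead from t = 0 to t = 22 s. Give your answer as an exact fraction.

Distance (not displacement) is the total path length: add the absolute areas under v-t.
0–5 s: v = 0 at t = 8/3 s; triangle areas 32/3 + 49/6 = 113/6 cm
5–11 s: v = 0 at t = 29/3 s; triangle areas 49/3 + 4/3 = 53/3 cm
11–16 s: v = 0 at t = 131/11 s; triangle areas 10/11 + 405/22 = 425/22 cm
16–17 s: |½(9 + 2)(1)| = 5.5 cm
17–22 s: |½(2 + 0)(5)| = 5 cm
Total distance = 1459/22 cm

1459/22 cm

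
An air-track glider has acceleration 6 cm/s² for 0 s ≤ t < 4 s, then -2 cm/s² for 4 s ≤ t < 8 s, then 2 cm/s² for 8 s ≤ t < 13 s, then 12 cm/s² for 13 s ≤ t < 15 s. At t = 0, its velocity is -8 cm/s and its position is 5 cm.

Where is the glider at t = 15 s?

On each constant-a segment, Δv = aΔt and Δx = v₀Δt + ½aΔt²; chain segment to segment.
0–4 s: v starts -8 cm/s; Δx = -8·4 + ½·6·4² = 16 cm; v ends 16 cm/s.
4–8 s: v starts 16 cm/s; Δx = 16·4 + ½·-2·4² = 48 cm; v ends 8 cm/s.
8–13 s: v starts 8 cm/s; Δx = 8·5 + ½·2·5² = 65 cm; v ends 18 cm/s.
13–15 s: v starts 18 cm/s; Δx = 18·2 + ½·12·2² = 60 cm; v ends 42 cm/s.
x(15) = 5 + Σ Δx = 194 cm.

194 cm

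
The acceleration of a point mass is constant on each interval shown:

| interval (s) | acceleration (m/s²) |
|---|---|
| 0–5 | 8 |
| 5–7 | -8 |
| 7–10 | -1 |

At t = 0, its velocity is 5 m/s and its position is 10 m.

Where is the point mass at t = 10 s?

291.5 m

On each constant-a segment, Δv = aΔt and Δx = v₀Δt + ½aΔt²; chain segment to segment.
0–5 s: v starts 5 m/s; Δx = 5·5 + ½·8·5² = 125 m; v ends 45 m/s.
5–7 s: v starts 45 m/s; Δx = 45·2 + ½·-8·2² = 74 m; v ends 29 m/s.
7–10 s: v starts 29 m/s; Δx = 29·3 + ½·-1·3² = 82.5 m; v ends 26 m/s.
x(10) = 10 + Σ Δx = 291.5 m.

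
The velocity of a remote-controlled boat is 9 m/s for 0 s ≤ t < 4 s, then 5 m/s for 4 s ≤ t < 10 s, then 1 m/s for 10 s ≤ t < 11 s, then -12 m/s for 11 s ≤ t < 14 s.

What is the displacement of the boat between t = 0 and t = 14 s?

31 m

Displacement is the signed area under the v-t curve.
0–4 s: 9 × 4 = 36 m
4–10 s: 5 × 6 = 30 m
10–11 s: 1 × 1 = 1 m
11–14 s: -12 × 3 = -36 m
Net displacement = 31 m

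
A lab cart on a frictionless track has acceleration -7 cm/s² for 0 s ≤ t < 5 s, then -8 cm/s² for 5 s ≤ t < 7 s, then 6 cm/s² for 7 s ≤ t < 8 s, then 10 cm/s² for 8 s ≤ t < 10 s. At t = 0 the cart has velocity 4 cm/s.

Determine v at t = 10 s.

-21 cm/s

Δv equals the area under the a-t graph; then v = v₀ + Δv.
0–5 s: -7 × 5 = -35 cm/s
5–7 s: -8 × 2 = -16 cm/s
7–8 s: 6 × 1 = 6 cm/s
8–10 s: 10 × 2 = 20 cm/s
Δv = -25 cm/s, so v(10) = 4 + (-25) = -21 cm/s.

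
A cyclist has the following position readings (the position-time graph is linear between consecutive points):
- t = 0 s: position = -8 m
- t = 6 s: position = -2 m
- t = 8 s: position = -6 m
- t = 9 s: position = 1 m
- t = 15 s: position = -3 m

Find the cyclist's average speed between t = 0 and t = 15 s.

Average speed = (total path length)/(elapsed time); on a piecewise-linear x-t graph the path length is Σ|Δx|.
0–6 s: |Δx| = |-2 − -8| = 6 m
6–8 s: |Δx| = |-6 − -2| = 4 m
8–9 s: |Δx| = |1 − -6| = 7 m
9–15 s: |Δx| = |-3 − 1| = 4 m
Total path = 21 m; average speed = 21/15 = 1.4 m/s.

1.4 m/s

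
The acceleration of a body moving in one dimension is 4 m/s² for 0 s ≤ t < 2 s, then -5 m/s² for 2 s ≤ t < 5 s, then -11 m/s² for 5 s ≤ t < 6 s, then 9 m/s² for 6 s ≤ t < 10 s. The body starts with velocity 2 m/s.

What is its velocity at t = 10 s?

Δv equals the area under the a-t graph; then v = v₀ + Δv.
0–2 s: 4 × 2 = 8 m/s
2–5 s: -5 × 3 = -15 m/s
5–6 s: -11 × 1 = -11 m/s
6–10 s: 9 × 4 = 36 m/s
Δv = 18 m/s, so v(10) = 2 + (18) = 20 m/s.

20 m/s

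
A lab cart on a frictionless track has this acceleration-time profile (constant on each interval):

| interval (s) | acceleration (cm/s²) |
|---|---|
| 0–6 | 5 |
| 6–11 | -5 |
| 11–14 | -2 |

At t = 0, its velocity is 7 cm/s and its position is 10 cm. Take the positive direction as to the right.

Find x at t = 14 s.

291.5 cm

On each constant-a segment, Δv = aΔt and Δx = v₀Δt + ½aΔt²; chain segment to segment.
0–6 s: v starts 7 cm/s; Δx = 7·6 + ½·5·6² = 132 cm; v ends 37 cm/s.
6–11 s: v starts 37 cm/s; Δx = 37·5 + ½·-5·5² = 122.5 cm; v ends 12 cm/s.
11–14 s: v starts 12 cm/s; Δx = 12·3 + ½·-2·3² = 27 cm; v ends 6 cm/s.
x(14) = 10 + Σ Δx = 291.5 cm.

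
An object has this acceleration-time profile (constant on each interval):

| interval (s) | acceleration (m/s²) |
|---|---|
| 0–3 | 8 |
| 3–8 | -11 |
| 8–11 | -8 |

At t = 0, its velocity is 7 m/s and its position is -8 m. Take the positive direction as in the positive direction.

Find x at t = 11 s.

-41.5 m

On each constant-a segment, Δv = aΔt and Δx = v₀Δt + ½aΔt²; chain segment to segment.
0–3 s: v starts 7 m/s; Δx = 7·3 + ½·8·3² = 57 m; v ends 31 m/s.
3–8 s: v starts 31 m/s; Δx = 31·5 + ½·-11·5² = 17.5 m; v ends -24 m/s.
8–11 s: v starts -24 m/s; Δx = -24·3 + ½·-8·3² = -108 m; v ends -48 m/s.
x(11) = -8 + Σ Δx = -41.5 m.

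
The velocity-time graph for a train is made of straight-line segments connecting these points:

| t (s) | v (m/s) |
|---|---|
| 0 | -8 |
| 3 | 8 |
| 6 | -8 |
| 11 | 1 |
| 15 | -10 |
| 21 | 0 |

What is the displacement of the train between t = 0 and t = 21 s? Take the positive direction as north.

-65.5 m

Displacement is the signed area under the v-t curve.
0–3 s: ½(-8 + 8)(3) = 0 m
3–6 s: ½(8 + -8)(3) = 0 m
6–11 s: ½(-8 + 1)(5) = -17.5 m
11–15 s: ½(1 + -10)(4) = -18 m
15–21 s: ½(-10 + 0)(6) = -30 m
Net displacement = -65.5 m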